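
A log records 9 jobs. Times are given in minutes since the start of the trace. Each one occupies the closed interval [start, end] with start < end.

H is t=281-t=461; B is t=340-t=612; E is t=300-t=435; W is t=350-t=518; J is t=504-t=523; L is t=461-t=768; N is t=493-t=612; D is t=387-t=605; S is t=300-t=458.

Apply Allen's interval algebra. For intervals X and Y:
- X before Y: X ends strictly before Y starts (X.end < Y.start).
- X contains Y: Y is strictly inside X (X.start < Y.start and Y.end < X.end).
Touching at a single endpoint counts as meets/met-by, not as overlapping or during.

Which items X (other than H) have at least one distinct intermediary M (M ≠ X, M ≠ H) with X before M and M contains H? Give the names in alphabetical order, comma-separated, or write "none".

Target H = [t=281, t=461].
Intermediaries M with M contains H: none.
Union: none.

none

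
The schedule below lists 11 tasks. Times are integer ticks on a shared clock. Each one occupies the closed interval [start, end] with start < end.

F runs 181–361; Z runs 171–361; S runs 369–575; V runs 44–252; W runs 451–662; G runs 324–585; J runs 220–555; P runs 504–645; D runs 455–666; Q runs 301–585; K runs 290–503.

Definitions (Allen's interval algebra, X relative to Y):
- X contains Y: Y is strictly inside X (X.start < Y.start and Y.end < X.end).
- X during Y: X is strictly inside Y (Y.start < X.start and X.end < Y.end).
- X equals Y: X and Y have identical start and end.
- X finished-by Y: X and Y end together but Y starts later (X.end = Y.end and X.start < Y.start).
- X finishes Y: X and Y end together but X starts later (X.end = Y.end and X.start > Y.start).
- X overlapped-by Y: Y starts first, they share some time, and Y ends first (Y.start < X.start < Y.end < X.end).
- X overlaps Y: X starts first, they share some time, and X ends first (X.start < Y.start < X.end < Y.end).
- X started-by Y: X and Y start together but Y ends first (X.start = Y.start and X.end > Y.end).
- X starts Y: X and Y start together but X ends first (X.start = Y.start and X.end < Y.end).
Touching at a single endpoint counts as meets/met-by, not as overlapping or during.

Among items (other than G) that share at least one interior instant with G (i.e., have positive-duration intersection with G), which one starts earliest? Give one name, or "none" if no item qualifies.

Z

Target G = [324, 585].
D [455, 666] → overlapped-by → candidate.
F [181, 361] → overlaps → candidate.
J [220, 555] → overlaps → candidate.
K [290, 503] → overlaps → candidate.
P [504, 645] → overlapped-by → candidate.
Q [301, 585] → finished-by → candidate.
S [369, 575] → during → candidate.
V [44, 252] → before → excluded.
W [451, 662] → overlapped-by → candidate.
Z [171, 361] → overlaps → candidate.
Among candidates, earliest start is 171 → Z.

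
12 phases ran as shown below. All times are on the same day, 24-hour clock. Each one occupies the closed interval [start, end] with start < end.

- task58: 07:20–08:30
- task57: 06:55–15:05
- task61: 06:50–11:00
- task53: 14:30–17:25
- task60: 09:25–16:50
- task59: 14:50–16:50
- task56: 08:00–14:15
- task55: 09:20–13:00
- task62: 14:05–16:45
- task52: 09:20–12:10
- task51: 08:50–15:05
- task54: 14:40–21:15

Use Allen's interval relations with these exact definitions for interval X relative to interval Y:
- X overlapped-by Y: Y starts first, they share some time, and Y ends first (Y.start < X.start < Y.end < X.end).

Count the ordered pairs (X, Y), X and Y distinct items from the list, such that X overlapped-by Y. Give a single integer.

Checking all 132 ordered pairs for relation 'overlapped-by'; matching pairs in alphabetical order:
(task51, task56): task51 overlapped-by task56 ✓
(task51, task61): task51 overlapped-by task61 ✓
(task52, task61): task52 overlapped-by task61 ✓
(task53, task51): task53 overlapped-by task51 ✓
(task53, task57): task53 overlapped-by task57 ✓
(task53, task60): task53 overlapped-by task60 ✓
(task53, task62): task53 overlapped-by task62 ✓
(task54, task51): task54 overlapped-by task51 ✓
(task54, task53): task54 overlapped-by task53 ✓
(task54, task57): task54 overlapped-by task57 ✓
(task54, task60): task54 overlapped-by task60 ✓
(task54, task62): task54 overlapped-by task62 ✓
(task55, task61): task55 overlapped-by task61 ✓
(task56, task58): task56 overlapped-by task58 ✓
(task56, task61): task56 overlapped-by task61 ✓
(task57, task61): task57 overlapped-by task61 ✓
(task59, task51): task59 overlapped-by task51 ✓
(task59, task57): task59 overlapped-by task57 ✓
(task59, task62): task59 overlapped-by task62 ✓
(task60, task51): task60 overlapped-by task51 ✓
(task60, task52): task60 overlapped-by task52 ✓
(task60, task55): task60 overlapped-by task55 ✓
(task60, task56): task60 overlapped-by task56 ✓
(task60, task57): task60 overlapped-by task57 ✓
... plus 4 further pairs not listed.
Count: 28.

28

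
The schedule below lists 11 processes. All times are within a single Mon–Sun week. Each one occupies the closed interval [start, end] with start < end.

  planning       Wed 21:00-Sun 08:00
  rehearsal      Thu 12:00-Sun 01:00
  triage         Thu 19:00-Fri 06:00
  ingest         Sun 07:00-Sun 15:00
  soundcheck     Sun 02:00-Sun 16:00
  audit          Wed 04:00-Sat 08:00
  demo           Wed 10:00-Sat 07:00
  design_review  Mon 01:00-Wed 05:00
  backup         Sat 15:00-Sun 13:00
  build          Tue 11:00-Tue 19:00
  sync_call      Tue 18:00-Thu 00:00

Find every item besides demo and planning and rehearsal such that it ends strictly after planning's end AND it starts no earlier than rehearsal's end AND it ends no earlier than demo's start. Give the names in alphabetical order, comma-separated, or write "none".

Conditions: its end is strictly after planning's end (X.end > Sun 08:00) AND its start is no earlier than rehearsal's end (X.start >= Sun 01:00) AND its end is no earlier than demo's start (X.end >= Wed 10:00).
audit: end Sat 08:00 > Sun 08:00? ✗; start Wed 04:00 >= Sun 01:00? ✗; end Sat 08:00 >= Wed 10:00? ✓ → no.
backup: end Sun 13:00 > Sun 08:00? ✓; start Sat 15:00 >= Sun 01:00? ✗; end Sun 13:00 >= Wed 10:00? ✓ → no.
build: end Tue 19:00 > Sun 08:00? ✗; start Tue 11:00 >= Sun 01:00? ✗; end Tue 19:00 >= Wed 10:00? ✗ → no.
design_review: end Wed 05:00 > Sun 08:00? ✗; start Mon 01:00 >= Sun 01:00? ✗; end Wed 05:00 >= Wed 10:00? ✗ → no.
ingest: end Sun 15:00 > Sun 08:00? ✓; start Sun 07:00 >= Sun 01:00? ✓; end Sun 15:00 >= Wed 10:00? ✓ → yes.
soundcheck: end Sun 16:00 > Sun 08:00? ✓; start Sun 02:00 >= Sun 01:00? ✓; end Sun 16:00 >= Wed 10:00? ✓ → yes.
sync_call: end Thu 00:00 > Sun 08:00? ✗; start Tue 18:00 >= Sun 01:00? ✗; end Thu 00:00 >= Wed 10:00? ✓ → no.
triage: end Fri 06:00 > Sun 08:00? ✗; start Thu 19:00 >= Sun 01:00? ✗; end Fri 06:00 >= Wed 10:00? ✓ → no.
Result: ingest, soundcheck.

ingest, soundcheck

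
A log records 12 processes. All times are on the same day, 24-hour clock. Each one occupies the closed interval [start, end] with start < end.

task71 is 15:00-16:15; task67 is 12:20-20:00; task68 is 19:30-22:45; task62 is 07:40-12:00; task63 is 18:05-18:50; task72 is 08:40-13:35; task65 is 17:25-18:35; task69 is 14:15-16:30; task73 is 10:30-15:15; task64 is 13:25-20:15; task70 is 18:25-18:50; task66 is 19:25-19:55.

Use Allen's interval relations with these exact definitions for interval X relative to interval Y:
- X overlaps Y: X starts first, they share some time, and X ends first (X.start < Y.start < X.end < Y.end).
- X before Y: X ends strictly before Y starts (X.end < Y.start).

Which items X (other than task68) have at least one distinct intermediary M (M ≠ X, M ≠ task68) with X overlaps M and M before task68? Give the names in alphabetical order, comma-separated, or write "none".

Target task68 = [19:30, 22:45].
Intermediaries M with M before task68: task62, task63, task65, task69, task70, task71, task72, task73.
Via task62 — items with X overlaps task62: none.
Via task63 — items with X overlaps task63: task65.
Via task65 — items with X overlaps task65: none.
Via task69 — items with X overlaps task69: task73.
Via task70 — items with X overlaps task70: task65.
Via task71 — items with X overlaps task71: task73.
Via task72 — items with X overlaps task72: task62.
Via task73 — items with X overlaps task73: task62, task72.
Union: task62, task65, task72, task73.

task62, task65, task72, task73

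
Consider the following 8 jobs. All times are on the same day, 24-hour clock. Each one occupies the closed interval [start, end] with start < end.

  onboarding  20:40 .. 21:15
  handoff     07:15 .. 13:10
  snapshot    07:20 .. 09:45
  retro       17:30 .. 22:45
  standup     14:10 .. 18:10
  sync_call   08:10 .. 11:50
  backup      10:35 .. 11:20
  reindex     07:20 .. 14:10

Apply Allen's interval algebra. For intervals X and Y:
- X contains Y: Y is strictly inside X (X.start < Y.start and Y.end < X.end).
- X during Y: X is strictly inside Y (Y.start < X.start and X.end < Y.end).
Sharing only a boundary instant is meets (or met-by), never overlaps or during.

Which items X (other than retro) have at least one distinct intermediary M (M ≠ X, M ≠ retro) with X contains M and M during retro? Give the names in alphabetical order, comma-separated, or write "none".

Target retro = [17:30, 22:45].
Intermediaries M with M during retro: onboarding.
Via onboarding — items with X contains onboarding: none.
Union: none.

none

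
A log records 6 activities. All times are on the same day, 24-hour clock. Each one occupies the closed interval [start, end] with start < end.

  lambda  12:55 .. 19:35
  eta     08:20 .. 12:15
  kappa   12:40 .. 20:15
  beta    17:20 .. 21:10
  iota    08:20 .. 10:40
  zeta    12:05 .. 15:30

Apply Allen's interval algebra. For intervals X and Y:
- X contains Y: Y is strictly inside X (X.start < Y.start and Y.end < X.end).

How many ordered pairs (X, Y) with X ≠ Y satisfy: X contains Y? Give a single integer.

Checking all 30 ordered pairs for relation 'contains'; matching pairs in alphabetical order:
(kappa, lambda): kappa contains lambda ✓
Count: 1.

1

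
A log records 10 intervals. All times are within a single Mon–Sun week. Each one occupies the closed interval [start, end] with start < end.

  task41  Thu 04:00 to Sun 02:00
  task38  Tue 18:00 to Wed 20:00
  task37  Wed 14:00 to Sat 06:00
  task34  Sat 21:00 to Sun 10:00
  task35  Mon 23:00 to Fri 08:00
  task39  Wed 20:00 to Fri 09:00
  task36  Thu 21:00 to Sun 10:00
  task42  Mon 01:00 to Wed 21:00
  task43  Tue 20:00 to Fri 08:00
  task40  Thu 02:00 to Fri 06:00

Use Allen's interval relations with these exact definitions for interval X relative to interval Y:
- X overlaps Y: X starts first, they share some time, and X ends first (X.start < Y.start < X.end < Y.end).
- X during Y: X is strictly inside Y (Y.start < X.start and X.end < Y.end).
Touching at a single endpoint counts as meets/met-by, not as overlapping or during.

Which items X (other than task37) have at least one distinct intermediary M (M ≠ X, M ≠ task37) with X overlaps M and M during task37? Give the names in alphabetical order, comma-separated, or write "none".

task35, task42, task43

Target task37 = [Wed 14:00, Sat 06:00].
Intermediaries M with M during task37: task39, task40.
Via task39 — items with X overlaps task39: task35, task42, task43.
Via task40 — items with X overlaps task40: none.
Union: task35, task42, task43.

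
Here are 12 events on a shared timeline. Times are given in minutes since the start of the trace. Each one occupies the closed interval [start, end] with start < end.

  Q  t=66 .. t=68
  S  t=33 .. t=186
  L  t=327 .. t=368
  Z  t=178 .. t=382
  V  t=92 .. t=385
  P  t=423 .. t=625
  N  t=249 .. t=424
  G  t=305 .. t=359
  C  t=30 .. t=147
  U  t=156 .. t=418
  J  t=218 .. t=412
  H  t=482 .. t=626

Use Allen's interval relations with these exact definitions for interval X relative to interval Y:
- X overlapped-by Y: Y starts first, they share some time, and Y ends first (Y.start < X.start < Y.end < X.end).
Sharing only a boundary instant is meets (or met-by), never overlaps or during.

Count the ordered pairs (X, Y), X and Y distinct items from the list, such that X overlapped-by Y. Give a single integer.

Checking all 132 ordered pairs for relation 'overlapped-by'; matching pairs in alphabetical order:
(H, P): H overlapped-by P ✓
(J, V): J overlapped-by V ✓
(J, Z): J overlapped-by Z ✓
(L, G): L overlapped-by G ✓
(N, J): N overlapped-by J ✓
(N, U): N overlapped-by U ✓
(N, V): N overlapped-by V ✓
(N, Z): N overlapped-by Z ✓
(P, N): P overlapped-by N ✓
(S, C): S overlapped-by C ✓
(U, S): U overlapped-by S ✓
(U, V): U overlapped-by V ✓
(V, C): V overlapped-by C ✓
(V, S): V overlapped-by S ✓
(Z, S): Z overlapped-by S ✓
Count: 15.

15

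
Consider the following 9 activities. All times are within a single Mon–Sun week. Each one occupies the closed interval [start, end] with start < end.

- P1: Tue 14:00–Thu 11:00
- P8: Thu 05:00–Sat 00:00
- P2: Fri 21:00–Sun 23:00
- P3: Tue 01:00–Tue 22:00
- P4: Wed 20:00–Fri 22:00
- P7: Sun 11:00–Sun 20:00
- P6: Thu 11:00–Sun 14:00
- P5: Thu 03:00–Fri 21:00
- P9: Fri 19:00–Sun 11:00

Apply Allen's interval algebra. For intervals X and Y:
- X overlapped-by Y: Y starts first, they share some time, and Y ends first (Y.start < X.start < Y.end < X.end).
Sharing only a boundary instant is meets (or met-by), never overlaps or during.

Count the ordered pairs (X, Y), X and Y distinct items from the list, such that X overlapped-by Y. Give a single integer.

17

Checking all 72 ordered pairs for relation 'overlapped-by'; matching pairs in alphabetical order:
(P1, P3): P1 overlapped-by P3 ✓
(P2, P4): P2 overlapped-by P4 ✓
(P2, P6): P2 overlapped-by P6 ✓
(P2, P8): P2 overlapped-by P8 ✓
(P2, P9): P2 overlapped-by P9 ✓
(P4, P1): P4 overlapped-by P1 ✓
(P5, P1): P5 overlapped-by P1 ✓
(P6, P4): P6 overlapped-by P4 ✓
(P6, P5): P6 overlapped-by P5 ✓
(P6, P8): P6 overlapped-by P8 ✓
(P7, P6): P7 overlapped-by P6 ✓
(P8, P1): P8 overlapped-by P1 ✓
(P8, P4): P8 overlapped-by P4 ✓
(P8, P5): P8 overlapped-by P5 ✓
(P9, P4): P9 overlapped-by P4 ✓
(P9, P5): P9 overlapped-by P5 ✓
(P9, P8): P9 overlapped-by P8 ✓
Count: 17.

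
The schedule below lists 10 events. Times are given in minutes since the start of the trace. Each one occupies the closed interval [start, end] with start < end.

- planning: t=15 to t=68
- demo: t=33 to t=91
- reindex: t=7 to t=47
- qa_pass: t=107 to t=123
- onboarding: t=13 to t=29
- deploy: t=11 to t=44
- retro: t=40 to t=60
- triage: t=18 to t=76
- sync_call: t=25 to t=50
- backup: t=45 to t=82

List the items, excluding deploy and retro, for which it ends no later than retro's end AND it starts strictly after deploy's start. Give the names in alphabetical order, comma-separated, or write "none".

Conditions: its end is no later than retro's end (X.end <= t=60) AND its start is strictly after deploy's start (X.start > t=11).
backup: end t=82 <= t=60? ✗; start t=45 > t=11? ✓ → no.
demo: end t=91 <= t=60? ✗; start t=33 > t=11? ✓ → no.
onboarding: end t=29 <= t=60? ✓; start t=13 > t=11? ✓ → yes.
planning: end t=68 <= t=60? ✗; start t=15 > t=11? ✓ → no.
qa_pass: end t=123 <= t=60? ✗; start t=107 > t=11? ✓ → no.
reindex: end t=47 <= t=60? ✓; start t=7 > t=11? ✗ → no.
sync_call: end t=50 <= t=60? ✓; start t=25 > t=11? ✓ → yes.
triage: end t=76 <= t=60? ✗; start t=18 > t=11? ✓ → no.
Result: onboarding, sync_call.

onboarding, sync_call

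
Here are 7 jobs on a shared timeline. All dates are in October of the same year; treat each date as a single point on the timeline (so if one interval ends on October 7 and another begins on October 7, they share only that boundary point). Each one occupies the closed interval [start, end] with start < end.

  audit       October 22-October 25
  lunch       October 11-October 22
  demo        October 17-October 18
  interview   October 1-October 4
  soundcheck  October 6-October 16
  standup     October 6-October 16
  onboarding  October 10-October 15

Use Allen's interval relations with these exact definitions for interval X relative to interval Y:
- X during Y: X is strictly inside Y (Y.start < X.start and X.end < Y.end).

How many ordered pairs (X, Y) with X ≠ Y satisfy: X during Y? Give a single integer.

3

Checking all 42 ordered pairs for relation 'during'; matching pairs in alphabetical order:
(demo, lunch): demo during lunch ✓
(onboarding, soundcheck): onboarding during soundcheck ✓
(onboarding, standup): onboarding during standup ✓
Count: 3.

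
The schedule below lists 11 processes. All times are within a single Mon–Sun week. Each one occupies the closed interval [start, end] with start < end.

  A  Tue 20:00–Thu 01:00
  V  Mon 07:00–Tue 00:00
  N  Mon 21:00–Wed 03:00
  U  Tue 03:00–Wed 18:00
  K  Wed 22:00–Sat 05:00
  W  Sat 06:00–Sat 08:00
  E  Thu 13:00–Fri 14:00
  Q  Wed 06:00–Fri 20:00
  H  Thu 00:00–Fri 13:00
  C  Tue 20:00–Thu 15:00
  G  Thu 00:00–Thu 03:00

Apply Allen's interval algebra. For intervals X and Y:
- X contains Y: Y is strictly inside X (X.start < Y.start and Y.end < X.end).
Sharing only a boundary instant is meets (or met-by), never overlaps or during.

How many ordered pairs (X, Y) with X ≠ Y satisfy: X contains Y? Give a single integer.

Checking all 110 ordered pairs for relation 'contains'; matching pairs in alphabetical order:
(C, G): C contains G ✓
(K, E): K contains E ✓
(K, G): K contains G ✓
(K, H): K contains H ✓
(Q, E): Q contains E ✓
(Q, G): Q contains G ✓
(Q, H): Q contains H ✓
Count: 7.

7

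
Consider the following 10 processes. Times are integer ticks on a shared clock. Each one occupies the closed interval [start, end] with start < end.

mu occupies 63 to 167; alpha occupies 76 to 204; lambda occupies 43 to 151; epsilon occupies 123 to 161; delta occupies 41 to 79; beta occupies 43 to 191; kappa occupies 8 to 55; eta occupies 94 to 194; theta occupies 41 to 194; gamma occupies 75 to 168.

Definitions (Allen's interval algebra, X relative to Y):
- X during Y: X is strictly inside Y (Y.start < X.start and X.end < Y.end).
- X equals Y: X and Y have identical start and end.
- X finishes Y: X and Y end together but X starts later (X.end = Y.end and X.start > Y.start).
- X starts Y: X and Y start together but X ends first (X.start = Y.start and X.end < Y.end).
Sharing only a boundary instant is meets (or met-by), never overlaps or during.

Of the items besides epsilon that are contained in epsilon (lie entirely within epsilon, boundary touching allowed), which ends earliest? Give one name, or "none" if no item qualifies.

none

Target epsilon = [123, 161].
alpha [76, 204] → contains → excluded.
beta [43, 191] → contains → excluded.
delta [41, 79] → before → excluded.
eta [94, 194] → contains → excluded.
gamma [75, 168] → contains → excluded.
kappa [8, 55] → before → excluded.
lambda [43, 151] → overlaps → excluded.
mu [63, 167] → contains → excluded.
theta [41, 194] → contains → excluded.
No candidates → none.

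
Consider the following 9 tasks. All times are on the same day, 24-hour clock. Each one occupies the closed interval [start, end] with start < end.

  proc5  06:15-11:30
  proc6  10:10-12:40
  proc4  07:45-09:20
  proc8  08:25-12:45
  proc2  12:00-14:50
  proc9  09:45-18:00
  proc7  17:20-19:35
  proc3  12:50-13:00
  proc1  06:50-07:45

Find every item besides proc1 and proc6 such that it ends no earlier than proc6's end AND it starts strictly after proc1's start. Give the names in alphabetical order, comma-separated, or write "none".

Conditions: its end is no earlier than proc6's end (X.end >= 12:40) AND its start is strictly after proc1's start (X.start > 06:50).
proc2: end 14:50 >= 12:40? ✓; start 12:00 > 06:50? ✓ → yes.
proc3: end 13:00 >= 12:40? ✓; start 12:50 > 06:50? ✓ → yes.
proc4: end 09:20 >= 12:40? ✗; start 07:45 > 06:50? ✓ → no.
proc5: end 11:30 >= 12:40? ✗; start 06:15 > 06:50? ✗ → no.
proc7: end 19:35 >= 12:40? ✓; start 17:20 > 06:50? ✓ → yes.
proc8: end 12:45 >= 12:40? ✓; start 08:25 > 06:50? ✓ → yes.
proc9: end 18:00 >= 12:40? ✓; start 09:45 > 06:50? ✓ → yes.
Result: proc2, proc3, proc7, proc8, proc9.

proc2, proc3, proc7, proc8, proc9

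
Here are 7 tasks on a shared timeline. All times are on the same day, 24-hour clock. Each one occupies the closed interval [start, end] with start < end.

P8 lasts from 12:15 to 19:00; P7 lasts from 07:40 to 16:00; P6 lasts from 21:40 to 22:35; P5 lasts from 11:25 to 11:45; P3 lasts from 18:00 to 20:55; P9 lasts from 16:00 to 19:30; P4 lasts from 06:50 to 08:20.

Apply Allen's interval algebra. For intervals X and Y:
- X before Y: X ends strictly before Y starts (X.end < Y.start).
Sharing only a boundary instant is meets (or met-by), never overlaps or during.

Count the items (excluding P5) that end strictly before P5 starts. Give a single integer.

1

Target P5 = [11:25, 11:45].
P3 [18:00, 20:55] → after → no.
P4 [06:50, 08:20] → before → counts.
P6 [21:40, 22:35] → after → no.
P7 [07:40, 16:00] → contains → no.
P8 [12:15, 19:00] → after → no.
P9 [16:00, 19:30] → after → no.
Total: 1.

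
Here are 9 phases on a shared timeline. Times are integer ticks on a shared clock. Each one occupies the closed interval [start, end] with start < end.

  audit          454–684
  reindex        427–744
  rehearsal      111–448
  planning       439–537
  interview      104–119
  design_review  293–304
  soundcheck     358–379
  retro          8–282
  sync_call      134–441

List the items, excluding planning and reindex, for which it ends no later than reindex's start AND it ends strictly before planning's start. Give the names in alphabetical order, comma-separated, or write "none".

design_review, interview, retro, soundcheck

Conditions: its end is no later than reindex's start (X.end <= 427) AND its end is strictly before planning's start (X.end < 439).
audit: end 684 <= 427? ✗; end 684 < 439? ✗ → no.
design_review: end 304 <= 427? ✓; end 304 < 439? ✓ → yes.
interview: end 119 <= 427? ✓; end 119 < 439? ✓ → yes.
rehearsal: end 448 <= 427? ✗; end 448 < 439? ✗ → no.
retro: end 282 <= 427? ✓; end 282 < 439? ✓ → yes.
soundcheck: end 379 <= 427? ✓; end 379 < 439? ✓ → yes.
sync_call: end 441 <= 427? ✗; end 441 < 439? ✗ → no.
Result: design_review, interview, retro, soundcheck.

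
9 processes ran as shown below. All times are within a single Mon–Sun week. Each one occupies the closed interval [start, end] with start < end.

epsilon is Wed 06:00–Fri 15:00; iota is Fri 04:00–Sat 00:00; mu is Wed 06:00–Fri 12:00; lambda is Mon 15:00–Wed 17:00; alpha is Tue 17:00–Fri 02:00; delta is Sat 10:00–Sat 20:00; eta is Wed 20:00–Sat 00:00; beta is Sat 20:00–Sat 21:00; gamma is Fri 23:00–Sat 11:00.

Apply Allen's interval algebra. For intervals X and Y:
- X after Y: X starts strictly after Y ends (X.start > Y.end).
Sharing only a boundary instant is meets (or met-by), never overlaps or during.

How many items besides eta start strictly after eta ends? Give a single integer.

Target eta = [Wed 20:00, Sat 00:00].
alpha [Tue 17:00, Fri 02:00] → overlaps → no.
beta [Sat 20:00, Sat 21:00] → after → counts.
delta [Sat 10:00, Sat 20:00] → after → counts.
epsilon [Wed 06:00, Fri 15:00] → overlaps → no.
gamma [Fri 23:00, Sat 11:00] → overlapped-by → no.
iota [Fri 04:00, Sat 00:00] → finishes → no.
lambda [Mon 15:00, Wed 17:00] → before → no.
mu [Wed 06:00, Fri 12:00] → overlaps → no.
Total: 2.

2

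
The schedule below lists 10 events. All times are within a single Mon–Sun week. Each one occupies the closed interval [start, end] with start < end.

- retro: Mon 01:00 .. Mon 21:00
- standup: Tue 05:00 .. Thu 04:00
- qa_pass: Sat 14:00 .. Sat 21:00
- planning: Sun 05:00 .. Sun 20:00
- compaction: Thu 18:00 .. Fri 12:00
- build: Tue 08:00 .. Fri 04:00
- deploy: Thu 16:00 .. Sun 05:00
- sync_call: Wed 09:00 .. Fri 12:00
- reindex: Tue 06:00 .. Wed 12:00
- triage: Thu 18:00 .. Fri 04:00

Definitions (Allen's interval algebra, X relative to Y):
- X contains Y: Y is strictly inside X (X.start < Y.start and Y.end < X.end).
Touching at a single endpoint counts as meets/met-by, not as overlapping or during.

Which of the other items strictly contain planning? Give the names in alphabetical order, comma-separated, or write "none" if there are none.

Target planning = [Sun 05:00, Sun 20:00].
build [Tue 08:00, Fri 04:00] → before → no.
compaction [Thu 18:00, Fri 12:00] → before → no.
deploy [Thu 16:00, Sun 05:00] → meets → no.
qa_pass [Sat 14:00, Sat 21:00] → before → no.
reindex [Tue 06:00, Wed 12:00] → before → no.
retro [Mon 01:00, Mon 21:00] → before → no.
standup [Tue 05:00, Thu 04:00] → before → no.
sync_call [Wed 09:00, Fri 12:00] → before → no.
triage [Thu 18:00, Fri 04:00] → before → no.
Result: none.

none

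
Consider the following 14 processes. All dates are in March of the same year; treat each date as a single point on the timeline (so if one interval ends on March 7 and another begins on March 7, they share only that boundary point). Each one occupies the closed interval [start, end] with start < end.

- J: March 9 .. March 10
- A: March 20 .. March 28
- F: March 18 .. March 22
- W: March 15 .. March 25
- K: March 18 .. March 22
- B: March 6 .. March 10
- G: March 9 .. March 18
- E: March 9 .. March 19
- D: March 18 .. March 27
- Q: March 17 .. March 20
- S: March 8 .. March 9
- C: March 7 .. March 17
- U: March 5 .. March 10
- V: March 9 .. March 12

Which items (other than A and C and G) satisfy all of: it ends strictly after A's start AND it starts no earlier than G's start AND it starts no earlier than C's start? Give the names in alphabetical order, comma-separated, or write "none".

D, F, K, W

Conditions: its end is strictly after A's start (X.end > March 20) AND its start is no earlier than G's start (X.start >= March 9) AND its start is no earlier than C's start (X.start >= March 7).
B: end March 10 > March 20? ✗; start March 6 >= March 9? ✗; start March 6 >= March 7? ✗ → no.
D: end March 27 > March 20? ✓; start March 18 >= March 9? ✓; start March 18 >= March 7? ✓ → yes.
E: end March 19 > March 20? ✗; start March 9 >= March 9? ✓; start March 9 >= March 7? ✓ → no.
F: end March 22 > March 20? ✓; start March 18 >= March 9? ✓; start March 18 >= March 7? ✓ → yes.
J: end March 10 > March 20? ✗; start March 9 >= March 9? ✓; start March 9 >= March 7? ✓ → no.
K: end March 22 > March 20? ✓; start March 18 >= March 9? ✓; start March 18 >= March 7? ✓ → yes.
Q: end March 20 > March 20? ✗; start March 17 >= March 9? ✓; start March 17 >= March 7? ✓ → no.
S: end March 9 > March 20? ✗; start March 8 >= March 9? ✗; start March 8 >= March 7? ✓ → no.
U: end March 10 > March 20? ✗; start March 5 >= March 9? ✗; start March 5 >= March 7? ✗ → no.
V: end March 12 > March 20? ✗; start March 9 >= March 9? ✓; start March 9 >= March 7? ✓ → no.
W: end March 25 > March 20? ✓; start March 15 >= March 9? ✓; start March 15 >= March 7? ✓ → yes.
Result: D, F, K, W.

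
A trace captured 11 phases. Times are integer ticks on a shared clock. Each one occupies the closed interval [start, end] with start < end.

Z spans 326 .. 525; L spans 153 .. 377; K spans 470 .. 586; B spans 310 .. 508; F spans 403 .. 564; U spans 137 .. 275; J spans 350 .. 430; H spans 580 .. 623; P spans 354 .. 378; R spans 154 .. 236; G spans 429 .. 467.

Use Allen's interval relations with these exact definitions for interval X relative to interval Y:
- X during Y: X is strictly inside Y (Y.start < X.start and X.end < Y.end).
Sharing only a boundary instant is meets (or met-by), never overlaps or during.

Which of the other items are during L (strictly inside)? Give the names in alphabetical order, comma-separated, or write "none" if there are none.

R

Target L = [153, 377].
B [310, 508] → overlapped-by → no.
F [403, 564] → after → no.
G [429, 467] → after → no.
H [580, 623] → after → no.
J [350, 430] → overlapped-by → no.
K [470, 586] → after → no.
P [354, 378] → overlapped-by → no.
R [154, 236] → during → yes.
U [137, 275] → overlaps → no.
Z [326, 525] → overlapped-by → no.
Result: R.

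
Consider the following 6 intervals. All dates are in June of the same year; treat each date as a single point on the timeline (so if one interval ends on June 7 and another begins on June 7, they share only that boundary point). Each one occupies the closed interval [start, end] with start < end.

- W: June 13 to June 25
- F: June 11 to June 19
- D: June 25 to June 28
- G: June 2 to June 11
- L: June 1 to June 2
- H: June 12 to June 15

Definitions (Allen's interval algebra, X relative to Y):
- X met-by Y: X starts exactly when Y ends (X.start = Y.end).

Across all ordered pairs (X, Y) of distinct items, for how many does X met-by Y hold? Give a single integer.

Checking all 30 ordered pairs for relation 'met-by'; matching pairs in alphabetical order:
(D, W): D met-by W ✓
(F, G): F met-by G ✓
(G, L): G met-by L ✓
Count: 3.

3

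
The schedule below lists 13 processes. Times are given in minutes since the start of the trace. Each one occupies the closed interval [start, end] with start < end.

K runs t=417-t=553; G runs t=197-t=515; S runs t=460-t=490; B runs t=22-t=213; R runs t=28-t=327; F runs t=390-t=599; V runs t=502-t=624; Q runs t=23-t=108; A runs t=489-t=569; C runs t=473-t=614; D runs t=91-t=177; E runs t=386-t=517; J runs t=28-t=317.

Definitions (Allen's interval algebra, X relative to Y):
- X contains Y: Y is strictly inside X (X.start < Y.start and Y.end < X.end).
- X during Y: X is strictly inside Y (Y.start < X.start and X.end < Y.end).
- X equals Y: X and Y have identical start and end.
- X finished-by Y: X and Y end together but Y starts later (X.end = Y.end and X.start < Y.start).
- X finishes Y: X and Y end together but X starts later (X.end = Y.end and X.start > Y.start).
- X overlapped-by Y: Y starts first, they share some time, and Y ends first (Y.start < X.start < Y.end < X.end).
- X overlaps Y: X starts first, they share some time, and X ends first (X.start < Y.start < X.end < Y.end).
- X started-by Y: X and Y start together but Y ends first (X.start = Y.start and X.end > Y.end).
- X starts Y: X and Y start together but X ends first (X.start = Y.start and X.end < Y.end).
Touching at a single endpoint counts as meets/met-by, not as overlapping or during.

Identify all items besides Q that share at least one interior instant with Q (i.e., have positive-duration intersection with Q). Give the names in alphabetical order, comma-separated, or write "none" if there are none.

Target Q = [t=23, t=108].
A [t=489, t=569] → after → no.
B [t=22, t=213] → contains → yes.
C [t=473, t=614] → after → no.
D [t=91, t=177] → overlapped-by → yes.
E [t=386, t=517] → after → no.
F [t=390, t=599] → after → no.
G [t=197, t=515] → after → no.
J [t=28, t=317] → overlapped-by → yes.
K [t=417, t=553] → after → no.
R [t=28, t=327] → overlapped-by → yes.
S [t=460, t=490] → after → no.
V [t=502, t=624] → after → no.
Result: B, D, J, R.

B, D, J, R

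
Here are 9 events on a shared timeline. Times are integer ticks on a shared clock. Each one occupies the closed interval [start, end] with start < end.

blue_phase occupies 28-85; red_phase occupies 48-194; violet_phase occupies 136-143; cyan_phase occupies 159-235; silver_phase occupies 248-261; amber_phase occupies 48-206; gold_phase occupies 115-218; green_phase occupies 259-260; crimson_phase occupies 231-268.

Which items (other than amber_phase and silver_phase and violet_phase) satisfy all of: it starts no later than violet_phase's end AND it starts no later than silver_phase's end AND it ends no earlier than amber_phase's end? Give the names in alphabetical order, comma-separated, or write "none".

gold_phase

Conditions: its start is no later than violet_phase's end (X.start <= 143) AND its start is no later than silver_phase's end (X.start <= 261) AND its end is no earlier than amber_phase's end (X.end >= 206).
blue_phase: start 28 <= 143? ✓; start 28 <= 261? ✓; end 85 >= 206? ✗ → no.
crimson_phase: start 231 <= 143? ✗; start 231 <= 261? ✓; end 268 >= 206? ✓ → no.
cyan_phase: start 159 <= 143? ✗; start 159 <= 261? ✓; end 235 >= 206? ✓ → no.
gold_phase: start 115 <= 143? ✓; start 115 <= 261? ✓; end 218 >= 206? ✓ → yes.
green_phase: start 259 <= 143? ✗; start 259 <= 261? ✓; end 260 >= 206? ✓ → no.
red_phase: start 48 <= 143? ✓; start 48 <= 261? ✓; end 194 >= 206? ✗ → no.
Result: gold_phase.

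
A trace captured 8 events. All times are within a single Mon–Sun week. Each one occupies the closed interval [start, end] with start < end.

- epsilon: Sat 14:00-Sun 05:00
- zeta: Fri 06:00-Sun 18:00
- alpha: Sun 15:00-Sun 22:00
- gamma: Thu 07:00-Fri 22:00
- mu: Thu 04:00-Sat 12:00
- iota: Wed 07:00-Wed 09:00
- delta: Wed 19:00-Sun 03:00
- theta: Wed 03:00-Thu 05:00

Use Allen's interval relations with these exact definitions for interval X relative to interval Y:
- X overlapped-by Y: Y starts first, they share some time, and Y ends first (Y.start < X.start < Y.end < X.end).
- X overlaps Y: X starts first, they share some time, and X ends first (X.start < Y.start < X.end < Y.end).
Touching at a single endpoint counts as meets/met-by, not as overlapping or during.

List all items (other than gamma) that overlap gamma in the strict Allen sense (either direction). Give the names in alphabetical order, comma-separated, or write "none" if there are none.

zeta

Target gamma = [Thu 07:00, Fri 22:00].
alpha [Sun 15:00, Sun 22:00] → after → no.
delta [Wed 19:00, Sun 03:00] → contains → no.
epsilon [Sat 14:00, Sun 05:00] → after → no.
iota [Wed 07:00, Wed 09:00] → before → no.
mu [Thu 04:00, Sat 12:00] → contains → no.
theta [Wed 03:00, Thu 05:00] → before → no.
zeta [Fri 06:00, Sun 18:00] → overlapped-by → yes.
Result: zeta.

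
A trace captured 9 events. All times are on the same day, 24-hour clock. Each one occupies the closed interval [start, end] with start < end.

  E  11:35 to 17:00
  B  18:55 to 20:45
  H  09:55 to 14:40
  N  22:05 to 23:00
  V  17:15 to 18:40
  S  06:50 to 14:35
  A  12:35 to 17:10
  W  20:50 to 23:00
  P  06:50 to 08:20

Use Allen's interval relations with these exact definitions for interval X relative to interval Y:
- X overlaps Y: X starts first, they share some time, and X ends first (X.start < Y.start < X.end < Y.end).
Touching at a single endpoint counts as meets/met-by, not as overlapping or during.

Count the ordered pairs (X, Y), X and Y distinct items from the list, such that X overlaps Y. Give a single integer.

6

Checking all 72 ordered pairs for relation 'overlaps'; matching pairs in alphabetical order:
(E, A): E overlaps A ✓
(H, A): H overlaps A ✓
(H, E): H overlaps E ✓
(S, A): S overlaps A ✓
(S, E): S overlaps E ✓
(S, H): S overlaps H ✓
Count: 6.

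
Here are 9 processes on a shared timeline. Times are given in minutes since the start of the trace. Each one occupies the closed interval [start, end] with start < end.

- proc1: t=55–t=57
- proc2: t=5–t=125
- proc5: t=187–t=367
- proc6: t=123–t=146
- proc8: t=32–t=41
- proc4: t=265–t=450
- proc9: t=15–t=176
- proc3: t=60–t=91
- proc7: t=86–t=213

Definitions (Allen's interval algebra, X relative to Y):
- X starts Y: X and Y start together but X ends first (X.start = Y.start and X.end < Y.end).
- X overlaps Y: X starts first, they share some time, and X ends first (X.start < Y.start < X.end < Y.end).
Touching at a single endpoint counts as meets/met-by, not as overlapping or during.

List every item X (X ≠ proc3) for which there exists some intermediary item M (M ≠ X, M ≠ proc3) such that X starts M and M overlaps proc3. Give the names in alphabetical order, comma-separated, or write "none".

Target proc3 = [t=60, t=91].
Intermediaries M with M overlaps proc3: none.
Union: none.

none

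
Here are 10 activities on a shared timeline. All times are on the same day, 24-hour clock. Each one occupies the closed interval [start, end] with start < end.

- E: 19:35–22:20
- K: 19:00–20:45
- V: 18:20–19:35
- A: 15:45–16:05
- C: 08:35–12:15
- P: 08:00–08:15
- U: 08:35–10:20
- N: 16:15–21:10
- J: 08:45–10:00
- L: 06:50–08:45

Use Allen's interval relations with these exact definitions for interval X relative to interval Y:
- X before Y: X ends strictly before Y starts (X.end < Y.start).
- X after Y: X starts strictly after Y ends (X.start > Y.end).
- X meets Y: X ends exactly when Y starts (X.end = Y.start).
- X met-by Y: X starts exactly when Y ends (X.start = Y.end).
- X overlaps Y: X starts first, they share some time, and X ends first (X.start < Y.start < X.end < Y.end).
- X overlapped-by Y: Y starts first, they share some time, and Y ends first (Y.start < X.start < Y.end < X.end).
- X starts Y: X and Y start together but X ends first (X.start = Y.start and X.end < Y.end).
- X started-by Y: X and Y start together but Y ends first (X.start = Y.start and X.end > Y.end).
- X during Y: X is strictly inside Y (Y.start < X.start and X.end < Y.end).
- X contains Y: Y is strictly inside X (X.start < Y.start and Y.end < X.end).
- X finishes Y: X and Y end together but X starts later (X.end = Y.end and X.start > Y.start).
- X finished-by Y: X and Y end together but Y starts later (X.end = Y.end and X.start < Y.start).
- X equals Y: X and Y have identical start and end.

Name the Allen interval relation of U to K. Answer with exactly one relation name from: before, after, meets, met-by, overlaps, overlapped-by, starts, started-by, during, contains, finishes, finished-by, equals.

before

U = [08:35, 10:20]; K = [19:00, 20:45].
Compare endpoints: U.start < K.start, U.start < K.end, U.end < K.start, U.end < K.end.
That pattern is 'before'.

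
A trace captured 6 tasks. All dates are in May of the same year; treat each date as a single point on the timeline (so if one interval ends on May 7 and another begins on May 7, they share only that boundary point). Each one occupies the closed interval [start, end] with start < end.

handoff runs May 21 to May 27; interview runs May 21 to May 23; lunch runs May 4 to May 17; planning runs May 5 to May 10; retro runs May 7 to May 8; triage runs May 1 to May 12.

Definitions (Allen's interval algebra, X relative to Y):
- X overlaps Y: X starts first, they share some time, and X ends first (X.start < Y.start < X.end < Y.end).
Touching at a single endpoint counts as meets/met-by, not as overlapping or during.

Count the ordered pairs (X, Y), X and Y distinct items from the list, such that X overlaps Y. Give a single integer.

1

Checking all 30 ordered pairs for relation 'overlaps'; matching pairs in alphabetical order:
(triage, lunch): triage overlaps lunch ✓
Count: 1.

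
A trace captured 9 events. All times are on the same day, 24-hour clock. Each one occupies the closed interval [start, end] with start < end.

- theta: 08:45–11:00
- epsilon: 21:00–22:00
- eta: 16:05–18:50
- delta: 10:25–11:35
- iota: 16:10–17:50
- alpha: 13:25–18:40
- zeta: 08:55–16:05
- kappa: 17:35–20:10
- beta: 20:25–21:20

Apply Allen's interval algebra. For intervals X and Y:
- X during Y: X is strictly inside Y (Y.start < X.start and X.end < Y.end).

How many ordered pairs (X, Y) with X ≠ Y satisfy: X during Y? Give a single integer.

Checking all 72 ordered pairs for relation 'during'; matching pairs in alphabetical order:
(delta, zeta): delta during zeta ✓
(iota, alpha): iota during alpha ✓
(iota, eta): iota during eta ✓
Count: 3.

3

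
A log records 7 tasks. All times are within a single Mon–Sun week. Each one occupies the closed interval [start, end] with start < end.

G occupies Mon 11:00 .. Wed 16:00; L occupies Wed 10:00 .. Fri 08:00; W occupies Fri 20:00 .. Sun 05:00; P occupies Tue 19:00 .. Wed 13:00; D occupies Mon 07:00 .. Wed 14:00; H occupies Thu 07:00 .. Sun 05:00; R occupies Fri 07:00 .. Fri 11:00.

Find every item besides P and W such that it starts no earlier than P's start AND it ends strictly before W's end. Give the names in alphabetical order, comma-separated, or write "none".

Conditions: its start is no earlier than P's start (X.start >= Tue 19:00) AND its end is strictly before W's end (X.end < Sun 05:00).
D: start Mon 07:00 >= Tue 19:00? ✗; end Wed 14:00 < Sun 05:00? ✓ → no.
G: start Mon 11:00 >= Tue 19:00? ✗; end Wed 16:00 < Sun 05:00? ✓ → no.
H: start Thu 07:00 >= Tue 19:00? ✓; end Sun 05:00 < Sun 05:00? ✗ → no.
L: start Wed 10:00 >= Tue 19:00? ✓; end Fri 08:00 < Sun 05:00? ✓ → yes.
R: start Fri 07:00 >= Tue 19:00? ✓; end Fri 11:00 < Sun 05:00? ✓ → yes.
Result: L, R.

L, R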